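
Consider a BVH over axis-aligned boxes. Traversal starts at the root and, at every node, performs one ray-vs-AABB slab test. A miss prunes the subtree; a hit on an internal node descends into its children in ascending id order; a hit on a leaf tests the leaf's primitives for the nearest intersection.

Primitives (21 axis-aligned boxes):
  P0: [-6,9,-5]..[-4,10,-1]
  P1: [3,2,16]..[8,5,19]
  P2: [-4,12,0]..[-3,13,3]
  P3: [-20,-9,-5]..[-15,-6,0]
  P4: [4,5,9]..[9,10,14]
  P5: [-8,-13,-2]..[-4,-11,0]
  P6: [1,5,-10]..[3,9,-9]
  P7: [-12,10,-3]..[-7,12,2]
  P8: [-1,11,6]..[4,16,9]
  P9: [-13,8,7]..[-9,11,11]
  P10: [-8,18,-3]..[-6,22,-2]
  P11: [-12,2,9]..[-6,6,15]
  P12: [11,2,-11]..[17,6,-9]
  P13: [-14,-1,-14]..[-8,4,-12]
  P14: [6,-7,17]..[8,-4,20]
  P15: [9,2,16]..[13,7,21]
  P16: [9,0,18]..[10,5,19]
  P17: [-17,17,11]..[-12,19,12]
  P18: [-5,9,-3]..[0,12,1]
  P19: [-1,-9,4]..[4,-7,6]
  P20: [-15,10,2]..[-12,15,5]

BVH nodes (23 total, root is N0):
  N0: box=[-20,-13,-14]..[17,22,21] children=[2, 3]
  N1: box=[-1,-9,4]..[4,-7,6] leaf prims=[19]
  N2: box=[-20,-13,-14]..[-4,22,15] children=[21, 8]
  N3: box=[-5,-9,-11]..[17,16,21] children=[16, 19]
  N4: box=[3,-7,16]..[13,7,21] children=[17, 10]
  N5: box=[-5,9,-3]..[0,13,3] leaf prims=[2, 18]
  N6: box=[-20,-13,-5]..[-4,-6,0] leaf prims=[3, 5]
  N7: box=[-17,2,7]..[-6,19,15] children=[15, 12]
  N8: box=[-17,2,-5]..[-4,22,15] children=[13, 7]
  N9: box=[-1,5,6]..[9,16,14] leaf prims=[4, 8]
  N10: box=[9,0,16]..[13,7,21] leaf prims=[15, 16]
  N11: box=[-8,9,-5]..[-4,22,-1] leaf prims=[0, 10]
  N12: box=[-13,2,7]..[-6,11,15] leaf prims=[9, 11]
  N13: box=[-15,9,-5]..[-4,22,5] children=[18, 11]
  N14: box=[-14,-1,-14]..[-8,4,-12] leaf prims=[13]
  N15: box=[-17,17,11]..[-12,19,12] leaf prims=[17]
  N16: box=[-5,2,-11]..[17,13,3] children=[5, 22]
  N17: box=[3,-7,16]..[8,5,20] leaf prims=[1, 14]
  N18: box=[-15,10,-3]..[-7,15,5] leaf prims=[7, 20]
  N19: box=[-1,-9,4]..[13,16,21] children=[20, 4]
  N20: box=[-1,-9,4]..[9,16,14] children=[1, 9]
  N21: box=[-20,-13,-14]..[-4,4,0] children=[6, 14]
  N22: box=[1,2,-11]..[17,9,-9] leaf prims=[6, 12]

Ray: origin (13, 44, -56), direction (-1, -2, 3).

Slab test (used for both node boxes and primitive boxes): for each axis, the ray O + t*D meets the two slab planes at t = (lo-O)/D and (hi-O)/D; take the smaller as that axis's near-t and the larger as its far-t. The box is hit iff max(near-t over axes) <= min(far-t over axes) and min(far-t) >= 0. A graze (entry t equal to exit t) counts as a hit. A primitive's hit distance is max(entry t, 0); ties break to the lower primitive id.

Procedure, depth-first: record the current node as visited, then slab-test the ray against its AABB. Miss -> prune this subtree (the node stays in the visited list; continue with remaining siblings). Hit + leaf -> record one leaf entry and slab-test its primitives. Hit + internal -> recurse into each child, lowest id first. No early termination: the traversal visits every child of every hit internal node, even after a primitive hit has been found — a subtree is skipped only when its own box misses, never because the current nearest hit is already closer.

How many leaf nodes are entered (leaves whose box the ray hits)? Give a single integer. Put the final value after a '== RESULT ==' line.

Traverse from the root:
N0 x:[-4,33] y:[11,57/2] z:[14,77/3] -> hit [14,77/3], descend [2, 3]
  N2 x:[17,33] y:[11,57/2] z:[14,71/3] -> hit [17,71/3], descend [8, 21]
    N8 x:[17,30] y:[11,21] z:[17,71/3] -> hit [17,21], descend [7, 13]
      N7 x:[19,30] y:[25/2,21] z:[21,71/3] -> hit [21,21], descend [12, 15]
        N12 x:[19,26] y:[33/2,21] z:[21,71/3] -> hit [21,21] leaf, test {P9(miss), P11(miss)}
        N15 x:[25,30] y:[25/2,27/2] z:[67/3,68/3] -> miss, prune
      N13 x:[17,28] y:[11,35/2] z:[17,61/3] -> hit [17,35/2], descend [11, 18]
        N11 x:[17,21] y:[11,35/2] z:[17,55/3] -> hit [17,35/2] leaf, test {P0@t=17, P10(miss)}
        N18 x:[20,28] y:[29/2,17] z:[53/3,61/3] -> miss, prune
    N21 x:[17,33] y:[20,57/2] z:[14,56/3] -> miss, prune
  N3 x:[-4,18] y:[14,53/2] z:[15,77/3] -> hit [15,18], descend [16, 19]
    N16 x:[-4,18] y:[31/2,21] z:[15,59/3] -> hit [31/2,18], descend [5, 22]
      N5 x:[13,18] y:[31/2,35/2] z:[53/3,59/3] -> miss, prune
      N22 x:[-4,12] y:[35/2,21] z:[15,47/3] -> miss, prune
    N19 x:[0,14] y:[14,53/2] z:[20,77/3] -> miss, prune

Visited [0, 2, 8, 7, 12, 15, 13, 11, 18, 21, 3, 16, 5, 22, 19]. Tests: 15 box, 2 leaf. Nearest: P0.

== RESULT ==
2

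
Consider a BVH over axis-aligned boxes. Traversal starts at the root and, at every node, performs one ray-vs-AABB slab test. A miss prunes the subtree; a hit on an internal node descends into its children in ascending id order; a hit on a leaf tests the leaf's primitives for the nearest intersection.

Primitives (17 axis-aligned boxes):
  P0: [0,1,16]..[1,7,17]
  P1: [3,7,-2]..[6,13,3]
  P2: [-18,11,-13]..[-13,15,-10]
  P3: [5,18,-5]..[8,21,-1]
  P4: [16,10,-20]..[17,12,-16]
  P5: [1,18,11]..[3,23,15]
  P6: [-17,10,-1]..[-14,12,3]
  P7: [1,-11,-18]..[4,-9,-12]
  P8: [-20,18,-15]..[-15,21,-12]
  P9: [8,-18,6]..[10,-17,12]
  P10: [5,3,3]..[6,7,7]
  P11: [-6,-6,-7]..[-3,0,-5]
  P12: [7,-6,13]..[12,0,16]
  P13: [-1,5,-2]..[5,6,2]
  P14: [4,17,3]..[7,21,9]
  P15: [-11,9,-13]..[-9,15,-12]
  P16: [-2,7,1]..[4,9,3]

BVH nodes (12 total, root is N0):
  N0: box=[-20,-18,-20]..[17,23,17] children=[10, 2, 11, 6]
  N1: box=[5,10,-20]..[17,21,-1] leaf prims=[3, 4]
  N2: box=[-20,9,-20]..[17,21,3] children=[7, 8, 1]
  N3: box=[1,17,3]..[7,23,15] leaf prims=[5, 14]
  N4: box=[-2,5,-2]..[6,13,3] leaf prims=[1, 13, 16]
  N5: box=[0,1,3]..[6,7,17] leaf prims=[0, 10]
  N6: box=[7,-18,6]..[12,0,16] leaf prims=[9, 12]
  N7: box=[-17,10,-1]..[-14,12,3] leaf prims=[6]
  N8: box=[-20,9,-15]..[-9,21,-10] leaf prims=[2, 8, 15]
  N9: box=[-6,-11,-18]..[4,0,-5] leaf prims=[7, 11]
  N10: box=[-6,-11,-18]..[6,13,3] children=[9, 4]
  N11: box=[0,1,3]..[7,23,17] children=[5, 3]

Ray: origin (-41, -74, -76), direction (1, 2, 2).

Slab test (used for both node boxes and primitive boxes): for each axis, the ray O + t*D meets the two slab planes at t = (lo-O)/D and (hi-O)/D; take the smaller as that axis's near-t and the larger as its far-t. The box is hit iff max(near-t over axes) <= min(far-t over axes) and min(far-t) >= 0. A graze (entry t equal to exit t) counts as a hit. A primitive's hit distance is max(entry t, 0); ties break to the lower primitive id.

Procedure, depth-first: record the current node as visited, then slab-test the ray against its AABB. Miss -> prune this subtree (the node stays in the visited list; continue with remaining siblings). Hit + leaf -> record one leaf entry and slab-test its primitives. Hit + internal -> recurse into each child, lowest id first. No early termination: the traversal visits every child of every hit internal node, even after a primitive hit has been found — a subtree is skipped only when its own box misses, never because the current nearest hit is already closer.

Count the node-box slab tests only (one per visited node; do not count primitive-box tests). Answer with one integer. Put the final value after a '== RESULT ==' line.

Traverse from the root:
N0 x:[21,58] y:[28,97/2] z:[28,93/2] -> hit [28,93/2], descend [2, 6, 10, 11]
  N2 x:[21,58] y:[83/2,95/2] z:[28,79/2] -> miss, prune
  N6 x:[48,53] y:[28,37] z:[41,46] -> miss, prune
  N10 x:[35,47] y:[63/2,87/2] z:[29,79/2] -> hit [35,79/2], descend [4, 9]
    N4 x:[39,47] y:[79/2,87/2] z:[37,79/2] -> hit [79/2,79/2] leaf, test {P1(miss), P13(miss), P16(miss)}
    N9 x:[35,45] y:[63/2,37] z:[29,71/2] -> hit [35,71/2] leaf, test {P7(miss), P11@t=35}
  N11 x:[41,48] y:[75/2,97/2] z:[79/2,93/2] -> hit [41,93/2], descend [3, 5]
    N3 x:[42,48] y:[91/2,97/2] z:[79/2,91/2] -> hit [91/2,91/2] leaf, test {P5(miss), P14(miss)}
    N5 x:[41,47] y:[75/2,81/2] z:[79/2,93/2] -> miss, prune

Summary -> nodes [0, 2, 6, 10, 4, 9, 11, 3, 5]; box-tests=9; leaf-entries=3; first=P11

== RESULT ==
9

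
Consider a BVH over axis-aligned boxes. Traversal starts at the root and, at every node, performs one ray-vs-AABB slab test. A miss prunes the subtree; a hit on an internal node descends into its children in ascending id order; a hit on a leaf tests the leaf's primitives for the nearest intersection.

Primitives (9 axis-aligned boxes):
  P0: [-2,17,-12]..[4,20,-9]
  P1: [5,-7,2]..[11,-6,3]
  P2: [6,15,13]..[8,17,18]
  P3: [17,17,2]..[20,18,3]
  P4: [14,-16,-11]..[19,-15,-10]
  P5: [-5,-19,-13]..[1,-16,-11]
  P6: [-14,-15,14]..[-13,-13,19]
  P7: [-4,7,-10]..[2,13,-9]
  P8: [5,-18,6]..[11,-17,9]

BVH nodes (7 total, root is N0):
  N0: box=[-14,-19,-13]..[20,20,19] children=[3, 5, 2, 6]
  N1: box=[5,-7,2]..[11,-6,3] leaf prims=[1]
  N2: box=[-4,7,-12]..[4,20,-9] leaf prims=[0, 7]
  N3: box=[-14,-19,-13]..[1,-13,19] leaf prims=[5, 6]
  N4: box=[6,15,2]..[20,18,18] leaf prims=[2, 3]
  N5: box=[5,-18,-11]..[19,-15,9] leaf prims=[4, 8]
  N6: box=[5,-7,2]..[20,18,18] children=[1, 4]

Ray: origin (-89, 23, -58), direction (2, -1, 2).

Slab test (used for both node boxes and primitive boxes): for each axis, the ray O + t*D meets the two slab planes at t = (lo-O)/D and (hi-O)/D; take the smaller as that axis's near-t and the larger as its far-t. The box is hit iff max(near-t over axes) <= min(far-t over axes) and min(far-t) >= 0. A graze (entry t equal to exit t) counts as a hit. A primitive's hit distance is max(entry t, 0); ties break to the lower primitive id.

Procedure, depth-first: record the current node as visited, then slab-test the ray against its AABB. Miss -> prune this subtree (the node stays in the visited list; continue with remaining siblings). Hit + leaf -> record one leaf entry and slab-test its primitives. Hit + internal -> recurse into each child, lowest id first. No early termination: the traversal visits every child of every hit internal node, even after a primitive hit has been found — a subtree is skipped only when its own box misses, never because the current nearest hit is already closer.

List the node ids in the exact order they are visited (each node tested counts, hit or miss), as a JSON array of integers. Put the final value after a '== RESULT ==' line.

Trace the traversal:
N0 x:[75/2,109/2] y:[3,42] z:[45/2,77/2] -> hit [75/2,77/2], descend [2, 3, 5, 6]
  N2 x:[85/2,93/2] y:[3,16] z:[23,49/2] -> miss, prune
  N3 x:[75/2,45] y:[36,42] z:[45/2,77/2] -> hit [75/2,77/2] leaf, test {P5(miss), P6@t=75/2}
  N5 x:[47,54] y:[38,41] z:[47/2,67/2] -> miss, prune
  N6 x:[47,109/2] y:[5,30] z:[30,38] -> miss, prune

5 AABB tests over nodes [0, 2, 3, 5, 6]; 1 leaf entered; closest P6.

== RESULT ==
[0, 2, 3, 5, 6]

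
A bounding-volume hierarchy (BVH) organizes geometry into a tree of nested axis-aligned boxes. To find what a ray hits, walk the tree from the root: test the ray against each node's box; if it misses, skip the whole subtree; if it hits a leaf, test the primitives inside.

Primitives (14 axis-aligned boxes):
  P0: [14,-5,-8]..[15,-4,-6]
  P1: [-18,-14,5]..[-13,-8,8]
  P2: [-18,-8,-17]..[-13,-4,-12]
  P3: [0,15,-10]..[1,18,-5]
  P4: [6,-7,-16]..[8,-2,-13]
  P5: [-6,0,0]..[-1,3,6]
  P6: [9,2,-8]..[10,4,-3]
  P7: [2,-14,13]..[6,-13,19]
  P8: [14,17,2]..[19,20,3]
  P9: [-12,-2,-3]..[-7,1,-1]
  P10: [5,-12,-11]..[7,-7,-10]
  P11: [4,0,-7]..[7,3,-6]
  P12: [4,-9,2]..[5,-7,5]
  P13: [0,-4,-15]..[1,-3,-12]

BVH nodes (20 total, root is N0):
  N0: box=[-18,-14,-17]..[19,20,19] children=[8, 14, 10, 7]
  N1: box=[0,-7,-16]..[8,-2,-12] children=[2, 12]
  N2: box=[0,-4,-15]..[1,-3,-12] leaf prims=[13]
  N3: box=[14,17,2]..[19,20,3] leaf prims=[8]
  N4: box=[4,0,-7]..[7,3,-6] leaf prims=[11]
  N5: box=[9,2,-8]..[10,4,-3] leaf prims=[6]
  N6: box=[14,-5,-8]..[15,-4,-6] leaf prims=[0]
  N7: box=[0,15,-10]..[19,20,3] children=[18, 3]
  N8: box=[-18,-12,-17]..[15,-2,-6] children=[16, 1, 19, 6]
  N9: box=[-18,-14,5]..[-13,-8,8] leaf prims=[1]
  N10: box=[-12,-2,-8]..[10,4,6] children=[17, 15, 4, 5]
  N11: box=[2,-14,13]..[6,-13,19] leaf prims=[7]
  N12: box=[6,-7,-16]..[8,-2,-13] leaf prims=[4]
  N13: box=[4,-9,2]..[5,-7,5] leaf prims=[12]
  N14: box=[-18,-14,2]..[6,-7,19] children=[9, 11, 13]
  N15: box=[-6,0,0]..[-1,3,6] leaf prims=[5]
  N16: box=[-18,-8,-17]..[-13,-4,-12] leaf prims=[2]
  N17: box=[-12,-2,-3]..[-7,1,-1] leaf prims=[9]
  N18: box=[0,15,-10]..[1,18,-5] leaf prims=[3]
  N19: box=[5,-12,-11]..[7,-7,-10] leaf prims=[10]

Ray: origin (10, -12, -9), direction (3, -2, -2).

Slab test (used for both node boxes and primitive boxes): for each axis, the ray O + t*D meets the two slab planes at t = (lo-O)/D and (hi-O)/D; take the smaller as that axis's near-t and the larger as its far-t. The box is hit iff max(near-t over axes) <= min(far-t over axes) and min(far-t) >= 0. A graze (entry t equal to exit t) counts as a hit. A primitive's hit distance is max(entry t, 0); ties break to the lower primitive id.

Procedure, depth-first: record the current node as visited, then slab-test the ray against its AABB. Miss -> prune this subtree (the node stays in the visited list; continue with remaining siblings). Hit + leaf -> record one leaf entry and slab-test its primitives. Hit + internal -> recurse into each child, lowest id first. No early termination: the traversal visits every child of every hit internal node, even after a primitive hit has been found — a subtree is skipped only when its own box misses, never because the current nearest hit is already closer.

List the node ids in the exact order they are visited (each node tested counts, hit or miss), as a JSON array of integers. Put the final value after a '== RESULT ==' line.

Walk:
N0 x:[-28/3,3] y:[-16,1] z:[-14,4] -> hit [-28/3,1], descend [7, 8, 10, 14]
  N7 x:[-10/3,3] y:[-16,-27/2] z:[-6,1/2] -> miss, prune
  N8 x:[-28/3,5/3] y:[-5,0] z:[-3/2,4] -> hit [-3/2,0], descend [1, 6, 16, 19]
    N1 x:[-10/3,-2/3] y:[-5,-5/2] z:[3/2,7/2] -> miss, prune
    N6 x:[4/3,5/3] y:[-4,-7/2] z:[-3/2,-1/2] -> miss, prune
    N16 x:[-28/3,-23/3] y:[-4,-2] z:[3/2,4] -> miss, prune
    N19 x:[-5/3,-1] y:[-5/2,0] z:[1/2,1] -> miss, prune
  N10 x:[-22/3,0] y:[-8,-5] z:[-15/2,-1/2] -> miss, prune
  N14 x:[-28/3,-4/3] y:[-5/2,1] z:[-14,-11/2] -> miss, prune

Visited [0, 7, 8, 1, 6, 16, 19, 10, 14]. Tests: 9 box, 0 leaf. Nearest: miss.

== RESULT ==
[0, 7, 8, 1, 6, 16, 19, 10, 14]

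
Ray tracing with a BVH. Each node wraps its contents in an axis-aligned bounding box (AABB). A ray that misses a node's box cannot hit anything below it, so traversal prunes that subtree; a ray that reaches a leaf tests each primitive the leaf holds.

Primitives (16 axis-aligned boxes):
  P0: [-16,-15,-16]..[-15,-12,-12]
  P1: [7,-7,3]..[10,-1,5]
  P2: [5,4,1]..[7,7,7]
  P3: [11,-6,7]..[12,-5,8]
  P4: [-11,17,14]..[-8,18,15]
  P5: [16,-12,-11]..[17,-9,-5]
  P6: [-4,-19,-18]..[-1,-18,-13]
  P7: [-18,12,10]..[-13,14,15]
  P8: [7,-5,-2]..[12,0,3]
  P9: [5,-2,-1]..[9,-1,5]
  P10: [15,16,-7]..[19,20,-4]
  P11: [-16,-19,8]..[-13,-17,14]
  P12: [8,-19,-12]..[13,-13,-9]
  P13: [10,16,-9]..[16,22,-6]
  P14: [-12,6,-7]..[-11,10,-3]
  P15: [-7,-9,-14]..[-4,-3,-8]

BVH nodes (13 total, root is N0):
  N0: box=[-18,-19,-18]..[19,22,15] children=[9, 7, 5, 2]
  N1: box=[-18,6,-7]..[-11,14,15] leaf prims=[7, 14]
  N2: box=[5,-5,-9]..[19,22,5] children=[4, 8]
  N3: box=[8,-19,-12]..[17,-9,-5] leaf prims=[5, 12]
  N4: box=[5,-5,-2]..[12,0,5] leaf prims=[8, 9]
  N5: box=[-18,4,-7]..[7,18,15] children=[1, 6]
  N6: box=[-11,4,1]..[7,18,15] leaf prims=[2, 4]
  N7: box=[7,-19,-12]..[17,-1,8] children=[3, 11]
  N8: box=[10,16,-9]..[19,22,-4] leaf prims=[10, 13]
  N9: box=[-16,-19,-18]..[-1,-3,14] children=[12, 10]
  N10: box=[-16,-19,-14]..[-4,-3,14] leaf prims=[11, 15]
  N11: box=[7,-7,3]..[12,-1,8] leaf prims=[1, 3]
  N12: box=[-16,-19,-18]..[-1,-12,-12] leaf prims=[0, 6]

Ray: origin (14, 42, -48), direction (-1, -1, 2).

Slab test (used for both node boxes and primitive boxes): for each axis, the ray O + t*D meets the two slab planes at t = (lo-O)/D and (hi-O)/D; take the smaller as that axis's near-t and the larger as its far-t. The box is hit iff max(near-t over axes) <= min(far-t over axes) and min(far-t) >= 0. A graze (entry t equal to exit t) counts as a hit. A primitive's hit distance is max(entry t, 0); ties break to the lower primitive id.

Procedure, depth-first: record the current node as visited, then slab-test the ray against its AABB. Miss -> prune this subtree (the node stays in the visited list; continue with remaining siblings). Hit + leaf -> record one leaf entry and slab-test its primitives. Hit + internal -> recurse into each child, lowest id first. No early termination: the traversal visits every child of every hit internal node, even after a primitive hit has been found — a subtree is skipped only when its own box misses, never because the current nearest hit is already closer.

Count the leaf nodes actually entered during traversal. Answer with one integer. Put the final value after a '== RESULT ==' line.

Walk:
N0 x:[-5,32] y:[20,61] z:[15,63/2] -> hit [20,63/2], descend [2, 5, 7, 9]
  N2 x:[-5,9] y:[20,47] z:[39/2,53/2] -> miss, prune
  N5 x:[7,32] y:[24,38] z:[41/2,63/2] -> hit [24,63/2], descend [1, 6]
    N1 x:[25,32] y:[28,36] z:[41/2,63/2] -> hit [28,63/2] leaf, test {P7@t=29, P14(miss)}
    N6 x:[7,25] y:[24,38] z:[49/2,63/2] -> hit [49/2,25] leaf, test {P2(miss), P4(miss)}
  N7 x:[-3,7] y:[43,61] z:[18,28] -> miss, prune
  N9 x:[15,30] y:[45,61] z:[15,31] -> miss, prune

Summary -> nodes [0, 2, 5, 1, 6, 7, 9]; box-tests=7; leaf-entries=2; first=P7

== RESULT ==
2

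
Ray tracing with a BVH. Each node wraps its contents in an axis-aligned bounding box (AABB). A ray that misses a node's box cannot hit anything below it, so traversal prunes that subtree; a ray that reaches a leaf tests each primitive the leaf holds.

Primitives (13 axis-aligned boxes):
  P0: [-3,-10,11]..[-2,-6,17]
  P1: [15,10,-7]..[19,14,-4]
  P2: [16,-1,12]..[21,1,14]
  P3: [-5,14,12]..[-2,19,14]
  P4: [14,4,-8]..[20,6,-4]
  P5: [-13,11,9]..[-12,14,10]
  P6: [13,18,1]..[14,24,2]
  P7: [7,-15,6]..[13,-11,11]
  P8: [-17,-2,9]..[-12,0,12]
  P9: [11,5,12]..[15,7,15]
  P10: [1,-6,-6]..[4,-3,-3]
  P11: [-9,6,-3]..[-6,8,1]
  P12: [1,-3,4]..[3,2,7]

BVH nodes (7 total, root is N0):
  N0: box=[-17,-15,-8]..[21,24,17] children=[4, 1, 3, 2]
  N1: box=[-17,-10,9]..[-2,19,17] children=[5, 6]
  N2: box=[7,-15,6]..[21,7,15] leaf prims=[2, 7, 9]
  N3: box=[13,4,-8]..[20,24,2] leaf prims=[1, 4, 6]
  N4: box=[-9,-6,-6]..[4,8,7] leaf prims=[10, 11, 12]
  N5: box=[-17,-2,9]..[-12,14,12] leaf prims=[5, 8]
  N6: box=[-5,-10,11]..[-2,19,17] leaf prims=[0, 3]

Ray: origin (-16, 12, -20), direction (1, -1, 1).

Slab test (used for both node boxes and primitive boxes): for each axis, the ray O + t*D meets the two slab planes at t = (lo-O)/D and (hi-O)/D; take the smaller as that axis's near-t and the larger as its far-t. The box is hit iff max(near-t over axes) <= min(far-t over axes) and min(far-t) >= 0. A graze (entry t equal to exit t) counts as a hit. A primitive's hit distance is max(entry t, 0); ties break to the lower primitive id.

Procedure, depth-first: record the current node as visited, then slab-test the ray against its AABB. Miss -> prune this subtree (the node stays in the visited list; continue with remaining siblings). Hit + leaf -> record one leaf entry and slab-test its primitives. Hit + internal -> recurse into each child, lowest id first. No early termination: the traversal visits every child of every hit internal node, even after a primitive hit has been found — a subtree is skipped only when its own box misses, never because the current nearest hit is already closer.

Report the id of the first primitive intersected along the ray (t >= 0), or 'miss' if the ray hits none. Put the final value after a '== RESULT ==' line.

Trace the traversal:
N0 x:[-1,37] y:[-12,27] z:[12,37] -> hit [12,27], descend [1, 2, 3, 4]
  N1 x:[-1,14] y:[-7,22] z:[29,37] -> miss, prune
  N2 x:[23,37] y:[5,27] z:[26,35] -> hit [26,27] leaf, test {P2(miss), P7@t=26, P9(miss)}
  N3 x:[29,36] y:[-12,8] z:[12,22] -> miss, prune
  N4 x:[7,20] y:[4,18] z:[14,27] -> hit [14,18] leaf, test {P10@t=17, P11(miss), P12(miss)}

5 AABB tests over nodes [0, 1, 2, 3, 4]; 2 leaves entered; closest P10.

== RESULT ==
10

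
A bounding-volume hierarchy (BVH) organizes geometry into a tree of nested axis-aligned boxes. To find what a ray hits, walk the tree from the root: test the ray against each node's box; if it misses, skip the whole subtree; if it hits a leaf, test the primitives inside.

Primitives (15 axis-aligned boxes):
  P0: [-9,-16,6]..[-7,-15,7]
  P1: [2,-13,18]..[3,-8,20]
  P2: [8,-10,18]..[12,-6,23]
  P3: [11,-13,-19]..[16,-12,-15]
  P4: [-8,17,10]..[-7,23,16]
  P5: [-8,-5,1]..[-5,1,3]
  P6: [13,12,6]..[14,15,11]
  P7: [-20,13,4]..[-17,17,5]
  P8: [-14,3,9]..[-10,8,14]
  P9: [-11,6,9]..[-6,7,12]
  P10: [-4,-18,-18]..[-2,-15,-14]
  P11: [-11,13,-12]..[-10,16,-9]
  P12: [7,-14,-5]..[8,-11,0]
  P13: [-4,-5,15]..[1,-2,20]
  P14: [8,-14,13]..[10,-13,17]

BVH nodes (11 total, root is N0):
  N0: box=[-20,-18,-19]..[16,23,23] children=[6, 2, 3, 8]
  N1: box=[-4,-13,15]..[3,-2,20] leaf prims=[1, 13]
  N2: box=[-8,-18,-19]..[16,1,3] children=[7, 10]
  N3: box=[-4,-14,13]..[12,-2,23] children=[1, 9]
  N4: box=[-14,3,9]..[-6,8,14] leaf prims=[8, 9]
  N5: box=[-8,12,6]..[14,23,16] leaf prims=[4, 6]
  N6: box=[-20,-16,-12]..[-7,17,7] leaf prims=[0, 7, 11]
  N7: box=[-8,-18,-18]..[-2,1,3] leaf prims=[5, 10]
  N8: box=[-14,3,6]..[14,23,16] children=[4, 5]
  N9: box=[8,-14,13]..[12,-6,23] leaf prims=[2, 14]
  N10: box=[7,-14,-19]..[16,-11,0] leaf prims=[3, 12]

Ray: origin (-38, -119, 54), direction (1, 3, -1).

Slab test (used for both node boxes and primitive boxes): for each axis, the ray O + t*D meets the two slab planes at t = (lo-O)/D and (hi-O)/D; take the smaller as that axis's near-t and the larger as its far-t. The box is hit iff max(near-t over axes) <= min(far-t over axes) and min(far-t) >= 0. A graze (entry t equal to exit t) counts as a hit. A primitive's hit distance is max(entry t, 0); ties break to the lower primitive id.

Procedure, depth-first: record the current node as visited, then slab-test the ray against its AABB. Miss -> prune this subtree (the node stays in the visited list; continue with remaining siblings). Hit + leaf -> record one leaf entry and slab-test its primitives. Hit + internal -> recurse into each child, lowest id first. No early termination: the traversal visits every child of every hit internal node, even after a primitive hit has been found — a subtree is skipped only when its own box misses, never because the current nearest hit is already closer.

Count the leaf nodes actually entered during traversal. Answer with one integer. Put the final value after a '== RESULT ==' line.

Traverse from the root:
N0 x:[18,54] y:[101/3,142/3] z:[31,73] -> hit [101/3,142/3], descend [2, 3, 6, 8]
  N2 x:[30,54] y:[101/3,40] z:[51,73] -> miss, prune
  N3 x:[34,50] y:[35,39] z:[31,41] -> hit [35,39], descend [1, 9]
    N1 x:[34,41] y:[106/3,39] z:[34,39] -> hit [106/3,39] leaf, test {P1(miss), P13@t=38}
    N9 x:[46,50] y:[35,113/3] z:[31,41] -> miss, prune
  N6 x:[18,31] y:[103/3,136/3] z:[47,66] -> miss, prune
  N8 x:[24,52] y:[122/3,142/3] z:[38,48] -> hit [122/3,142/3], descend [4, 5]
    N4 x:[24,32] y:[122/3,127/3] z:[40,45] -> miss, prune
    N5 x:[30,52] y:[131/3,142/3] z:[38,48] -> hit [131/3,142/3] leaf, test {P4(miss), P6(miss)}

9 AABB tests over nodes [0, 2, 3, 1, 9, 6, 8, 4, 5]; 2 leaves entered; closest P13.

== RESULT ==
2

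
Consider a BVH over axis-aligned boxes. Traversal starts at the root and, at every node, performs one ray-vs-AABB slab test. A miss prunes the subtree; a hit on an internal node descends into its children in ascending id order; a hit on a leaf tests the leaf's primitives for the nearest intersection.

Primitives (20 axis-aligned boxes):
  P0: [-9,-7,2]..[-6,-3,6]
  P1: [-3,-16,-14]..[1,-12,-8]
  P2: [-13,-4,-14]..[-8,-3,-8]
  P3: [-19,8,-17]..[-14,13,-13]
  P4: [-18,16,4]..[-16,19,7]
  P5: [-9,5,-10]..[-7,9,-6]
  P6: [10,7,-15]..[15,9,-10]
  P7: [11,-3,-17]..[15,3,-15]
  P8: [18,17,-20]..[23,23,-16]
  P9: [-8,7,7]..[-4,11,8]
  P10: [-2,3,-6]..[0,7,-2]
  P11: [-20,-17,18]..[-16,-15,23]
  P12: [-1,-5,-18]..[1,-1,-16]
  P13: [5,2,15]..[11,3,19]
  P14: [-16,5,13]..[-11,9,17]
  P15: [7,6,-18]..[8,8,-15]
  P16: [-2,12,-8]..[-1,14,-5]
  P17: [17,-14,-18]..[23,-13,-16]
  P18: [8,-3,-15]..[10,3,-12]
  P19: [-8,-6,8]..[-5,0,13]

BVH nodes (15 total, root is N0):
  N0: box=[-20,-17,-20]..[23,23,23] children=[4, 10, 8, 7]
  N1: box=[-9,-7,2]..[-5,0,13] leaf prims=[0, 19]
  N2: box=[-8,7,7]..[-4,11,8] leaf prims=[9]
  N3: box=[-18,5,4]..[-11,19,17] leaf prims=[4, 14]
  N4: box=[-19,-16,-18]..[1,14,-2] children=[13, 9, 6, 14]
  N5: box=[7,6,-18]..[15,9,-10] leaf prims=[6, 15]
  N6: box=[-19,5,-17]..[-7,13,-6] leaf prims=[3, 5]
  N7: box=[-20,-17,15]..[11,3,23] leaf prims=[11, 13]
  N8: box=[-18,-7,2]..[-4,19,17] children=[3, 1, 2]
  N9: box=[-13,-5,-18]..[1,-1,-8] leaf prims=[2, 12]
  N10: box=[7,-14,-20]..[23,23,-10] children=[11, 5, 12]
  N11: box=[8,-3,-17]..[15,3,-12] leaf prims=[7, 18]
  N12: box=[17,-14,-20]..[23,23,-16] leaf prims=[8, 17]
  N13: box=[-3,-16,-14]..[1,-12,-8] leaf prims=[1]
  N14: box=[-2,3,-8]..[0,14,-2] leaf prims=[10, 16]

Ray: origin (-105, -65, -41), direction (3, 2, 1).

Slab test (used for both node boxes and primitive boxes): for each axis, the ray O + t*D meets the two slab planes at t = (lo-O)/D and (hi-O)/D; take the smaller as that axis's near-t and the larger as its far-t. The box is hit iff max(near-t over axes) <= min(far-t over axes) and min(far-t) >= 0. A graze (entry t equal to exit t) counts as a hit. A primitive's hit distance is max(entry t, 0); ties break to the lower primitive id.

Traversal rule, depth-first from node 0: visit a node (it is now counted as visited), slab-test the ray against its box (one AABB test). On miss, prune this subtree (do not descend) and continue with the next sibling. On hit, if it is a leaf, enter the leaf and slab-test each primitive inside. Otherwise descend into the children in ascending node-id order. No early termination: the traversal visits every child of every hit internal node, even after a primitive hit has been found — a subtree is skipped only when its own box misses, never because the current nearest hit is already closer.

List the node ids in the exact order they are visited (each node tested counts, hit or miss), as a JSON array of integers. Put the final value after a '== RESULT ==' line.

Trace the traversal:
N0 x:[85/3,128/3] y:[24,44] z:[21,64] -> hit [85/3,128/3], descend [4, 7, 8, 10]
  N4 x:[86/3,106/3] y:[49/2,79/2] z:[23,39] -> hit [86/3,106/3], descend [6, 9, 13, 14]
    N6 x:[86/3,98/3] y:[35,39] z:[24,35] -> miss, prune
    N9 x:[92/3,106/3] y:[30,32] z:[23,33] -> hit [92/3,32] leaf, test {P2@t=92/3, P12(miss)}
    N13 x:[34,106/3] y:[49/2,53/2] z:[27,33] -> miss, prune
    N14 x:[103/3,35] y:[34,79/2] z:[33,39] -> hit [103/3,35] leaf, test {P10@t=35, P16(miss)}
  N7 x:[85/3,116/3] y:[24,34] z:[56,64] -> miss, prune
  N8 x:[29,101/3] y:[29,42] z:[43,58] -> miss, prune
  N10 x:[112/3,128/3] y:[51/2,44] z:[21,31] -> miss, prune

9 AABB tests over nodes [0, 4, 6, 9, 13, 14, 7, 8, 10]; 2 leaves entered; closest P2.

== RESULT ==
[0, 4, 6, 9, 13, 14, 7, 8, 10]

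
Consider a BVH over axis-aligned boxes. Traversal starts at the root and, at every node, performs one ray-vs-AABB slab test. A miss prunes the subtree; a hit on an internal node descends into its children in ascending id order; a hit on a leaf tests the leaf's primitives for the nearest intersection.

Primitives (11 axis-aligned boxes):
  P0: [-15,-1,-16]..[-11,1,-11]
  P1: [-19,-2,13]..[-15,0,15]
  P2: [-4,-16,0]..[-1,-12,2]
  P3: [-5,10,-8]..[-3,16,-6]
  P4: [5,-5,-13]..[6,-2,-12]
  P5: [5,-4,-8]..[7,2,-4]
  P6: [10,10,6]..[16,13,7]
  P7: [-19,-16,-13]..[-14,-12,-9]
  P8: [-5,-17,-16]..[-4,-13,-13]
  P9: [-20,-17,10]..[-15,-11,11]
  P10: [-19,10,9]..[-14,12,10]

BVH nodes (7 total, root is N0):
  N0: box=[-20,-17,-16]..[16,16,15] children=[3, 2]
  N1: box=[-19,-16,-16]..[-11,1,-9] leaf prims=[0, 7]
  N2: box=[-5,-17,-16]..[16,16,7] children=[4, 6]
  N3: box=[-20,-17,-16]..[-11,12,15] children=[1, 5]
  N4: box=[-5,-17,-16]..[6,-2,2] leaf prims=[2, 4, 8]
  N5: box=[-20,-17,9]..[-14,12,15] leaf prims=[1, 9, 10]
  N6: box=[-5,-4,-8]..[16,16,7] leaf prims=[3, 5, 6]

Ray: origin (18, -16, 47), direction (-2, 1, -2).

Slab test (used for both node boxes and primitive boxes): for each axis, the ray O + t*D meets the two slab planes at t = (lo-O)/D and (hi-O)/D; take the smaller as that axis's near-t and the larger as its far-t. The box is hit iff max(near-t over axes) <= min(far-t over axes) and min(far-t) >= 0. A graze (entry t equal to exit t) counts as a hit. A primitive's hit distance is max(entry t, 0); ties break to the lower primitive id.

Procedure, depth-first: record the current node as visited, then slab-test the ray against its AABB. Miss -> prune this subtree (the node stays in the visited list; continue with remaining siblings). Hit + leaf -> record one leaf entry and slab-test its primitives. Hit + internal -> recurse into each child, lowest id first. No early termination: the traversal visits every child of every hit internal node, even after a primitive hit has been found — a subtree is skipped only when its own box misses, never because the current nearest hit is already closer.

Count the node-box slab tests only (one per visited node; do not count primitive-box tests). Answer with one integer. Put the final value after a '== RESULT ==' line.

Walk:
N0 x:[1,19] y:[-1,32] z:[16,63/2] -> hit [16,19], descend [2, 3]
  N2 x:[1,23/2] y:[-1,32] z:[20,63/2] -> miss, prune
  N3 x:[29/2,19] y:[-1,28] z:[16,63/2] -> hit [16,19], descend [1, 5]
    N1 x:[29/2,37/2] y:[0,17] z:[28,63/2] -> miss, prune
    N5 x:[16,19] y:[-1,28] z:[16,19] -> hit [16,19] leaf, test {P1(miss), P9(miss), P10(miss)}

Visited [0, 2, 3, 1, 5]. Tests: 5 box, 1 leaf. Nearest: miss.

== RESULT ==
5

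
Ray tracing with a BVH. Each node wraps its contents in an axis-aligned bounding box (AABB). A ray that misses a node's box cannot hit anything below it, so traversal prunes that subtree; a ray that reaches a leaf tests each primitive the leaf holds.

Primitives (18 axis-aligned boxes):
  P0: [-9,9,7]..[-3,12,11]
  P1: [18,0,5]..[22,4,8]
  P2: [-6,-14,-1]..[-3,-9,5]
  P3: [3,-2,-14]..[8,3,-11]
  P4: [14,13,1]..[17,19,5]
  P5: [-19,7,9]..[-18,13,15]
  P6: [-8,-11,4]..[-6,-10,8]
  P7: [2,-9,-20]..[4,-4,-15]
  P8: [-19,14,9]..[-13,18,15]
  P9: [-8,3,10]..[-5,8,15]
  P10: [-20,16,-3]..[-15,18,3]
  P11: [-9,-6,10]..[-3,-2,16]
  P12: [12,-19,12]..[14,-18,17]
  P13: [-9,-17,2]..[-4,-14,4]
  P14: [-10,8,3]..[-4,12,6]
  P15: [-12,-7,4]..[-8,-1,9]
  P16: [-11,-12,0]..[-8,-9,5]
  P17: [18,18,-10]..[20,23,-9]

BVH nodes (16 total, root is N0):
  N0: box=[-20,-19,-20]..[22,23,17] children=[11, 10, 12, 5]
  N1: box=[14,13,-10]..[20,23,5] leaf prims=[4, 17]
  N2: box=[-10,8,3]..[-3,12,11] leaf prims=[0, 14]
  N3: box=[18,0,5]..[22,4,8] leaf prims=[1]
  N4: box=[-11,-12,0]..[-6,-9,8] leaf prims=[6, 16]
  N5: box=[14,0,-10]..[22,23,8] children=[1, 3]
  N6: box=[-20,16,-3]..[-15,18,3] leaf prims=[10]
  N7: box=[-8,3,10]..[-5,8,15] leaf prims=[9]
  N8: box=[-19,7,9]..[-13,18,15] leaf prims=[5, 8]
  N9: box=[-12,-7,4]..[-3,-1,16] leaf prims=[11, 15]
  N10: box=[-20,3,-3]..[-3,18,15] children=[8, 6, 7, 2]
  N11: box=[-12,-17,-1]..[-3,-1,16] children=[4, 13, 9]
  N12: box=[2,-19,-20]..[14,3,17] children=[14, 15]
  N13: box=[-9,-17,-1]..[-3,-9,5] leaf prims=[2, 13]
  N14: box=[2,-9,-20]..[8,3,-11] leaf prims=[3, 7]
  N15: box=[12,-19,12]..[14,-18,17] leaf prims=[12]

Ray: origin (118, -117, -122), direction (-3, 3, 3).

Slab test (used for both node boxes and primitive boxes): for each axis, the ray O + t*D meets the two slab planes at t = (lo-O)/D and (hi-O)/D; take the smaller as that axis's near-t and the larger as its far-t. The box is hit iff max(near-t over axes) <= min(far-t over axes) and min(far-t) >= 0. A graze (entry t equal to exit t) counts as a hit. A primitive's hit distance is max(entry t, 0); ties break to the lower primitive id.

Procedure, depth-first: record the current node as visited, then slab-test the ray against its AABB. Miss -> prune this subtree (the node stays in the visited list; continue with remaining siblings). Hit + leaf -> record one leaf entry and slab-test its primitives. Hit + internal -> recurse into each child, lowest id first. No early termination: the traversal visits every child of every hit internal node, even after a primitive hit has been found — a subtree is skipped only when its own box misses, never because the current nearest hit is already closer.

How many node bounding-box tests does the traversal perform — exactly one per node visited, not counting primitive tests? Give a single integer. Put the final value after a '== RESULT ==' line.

Traverse from the root:
N0 x:[32,46] y:[98/3,140/3] z:[34,139/3] -> hit [34,46], descend [5, 10, 11, 12]
  N5 x:[32,104/3] y:[39,140/3] z:[112/3,130/3] -> miss, prune
  N10 x:[121/3,46] y:[40,45] z:[119/3,137/3] -> hit [121/3,45], descend [2, 6, 7, 8]
    N2 x:[121/3,128/3] y:[125/3,43] z:[125/3,133/3] -> hit [125/3,128/3] leaf, test {P0(miss), P14@t=125/3}
    N6 x:[133/3,46] y:[133/3,45] z:[119/3,125/3] -> miss, prune
    N7 x:[41,42] y:[40,125/3] z:[44,137/3] -> miss, prune
    N8 x:[131/3,137/3] y:[124/3,45] z:[131/3,137/3] -> hit [131/3,45] leaf, test {P5(miss), P8@t=131/3}
  N11 x:[121/3,130/3] y:[100/3,116/3] z:[121/3,46] -> miss, prune
  N12 x:[104/3,116/3] y:[98/3,40] z:[34,139/3] -> hit [104/3,116/3], descend [14, 15]
    N14 x:[110/3,116/3] y:[36,40] z:[34,37] -> hit [110/3,37] leaf, test {P3(miss), P7(miss)}
    N15 x:[104/3,106/3] y:[98/3,33] z:[134/3,139/3] -> miss, prune

11 AABB tests over nodes [0, 5, 10, 2, 6, 7, 8, 11, 12, 14, 15]; 3 leaves entered; closest P14.

== RESULT ==
11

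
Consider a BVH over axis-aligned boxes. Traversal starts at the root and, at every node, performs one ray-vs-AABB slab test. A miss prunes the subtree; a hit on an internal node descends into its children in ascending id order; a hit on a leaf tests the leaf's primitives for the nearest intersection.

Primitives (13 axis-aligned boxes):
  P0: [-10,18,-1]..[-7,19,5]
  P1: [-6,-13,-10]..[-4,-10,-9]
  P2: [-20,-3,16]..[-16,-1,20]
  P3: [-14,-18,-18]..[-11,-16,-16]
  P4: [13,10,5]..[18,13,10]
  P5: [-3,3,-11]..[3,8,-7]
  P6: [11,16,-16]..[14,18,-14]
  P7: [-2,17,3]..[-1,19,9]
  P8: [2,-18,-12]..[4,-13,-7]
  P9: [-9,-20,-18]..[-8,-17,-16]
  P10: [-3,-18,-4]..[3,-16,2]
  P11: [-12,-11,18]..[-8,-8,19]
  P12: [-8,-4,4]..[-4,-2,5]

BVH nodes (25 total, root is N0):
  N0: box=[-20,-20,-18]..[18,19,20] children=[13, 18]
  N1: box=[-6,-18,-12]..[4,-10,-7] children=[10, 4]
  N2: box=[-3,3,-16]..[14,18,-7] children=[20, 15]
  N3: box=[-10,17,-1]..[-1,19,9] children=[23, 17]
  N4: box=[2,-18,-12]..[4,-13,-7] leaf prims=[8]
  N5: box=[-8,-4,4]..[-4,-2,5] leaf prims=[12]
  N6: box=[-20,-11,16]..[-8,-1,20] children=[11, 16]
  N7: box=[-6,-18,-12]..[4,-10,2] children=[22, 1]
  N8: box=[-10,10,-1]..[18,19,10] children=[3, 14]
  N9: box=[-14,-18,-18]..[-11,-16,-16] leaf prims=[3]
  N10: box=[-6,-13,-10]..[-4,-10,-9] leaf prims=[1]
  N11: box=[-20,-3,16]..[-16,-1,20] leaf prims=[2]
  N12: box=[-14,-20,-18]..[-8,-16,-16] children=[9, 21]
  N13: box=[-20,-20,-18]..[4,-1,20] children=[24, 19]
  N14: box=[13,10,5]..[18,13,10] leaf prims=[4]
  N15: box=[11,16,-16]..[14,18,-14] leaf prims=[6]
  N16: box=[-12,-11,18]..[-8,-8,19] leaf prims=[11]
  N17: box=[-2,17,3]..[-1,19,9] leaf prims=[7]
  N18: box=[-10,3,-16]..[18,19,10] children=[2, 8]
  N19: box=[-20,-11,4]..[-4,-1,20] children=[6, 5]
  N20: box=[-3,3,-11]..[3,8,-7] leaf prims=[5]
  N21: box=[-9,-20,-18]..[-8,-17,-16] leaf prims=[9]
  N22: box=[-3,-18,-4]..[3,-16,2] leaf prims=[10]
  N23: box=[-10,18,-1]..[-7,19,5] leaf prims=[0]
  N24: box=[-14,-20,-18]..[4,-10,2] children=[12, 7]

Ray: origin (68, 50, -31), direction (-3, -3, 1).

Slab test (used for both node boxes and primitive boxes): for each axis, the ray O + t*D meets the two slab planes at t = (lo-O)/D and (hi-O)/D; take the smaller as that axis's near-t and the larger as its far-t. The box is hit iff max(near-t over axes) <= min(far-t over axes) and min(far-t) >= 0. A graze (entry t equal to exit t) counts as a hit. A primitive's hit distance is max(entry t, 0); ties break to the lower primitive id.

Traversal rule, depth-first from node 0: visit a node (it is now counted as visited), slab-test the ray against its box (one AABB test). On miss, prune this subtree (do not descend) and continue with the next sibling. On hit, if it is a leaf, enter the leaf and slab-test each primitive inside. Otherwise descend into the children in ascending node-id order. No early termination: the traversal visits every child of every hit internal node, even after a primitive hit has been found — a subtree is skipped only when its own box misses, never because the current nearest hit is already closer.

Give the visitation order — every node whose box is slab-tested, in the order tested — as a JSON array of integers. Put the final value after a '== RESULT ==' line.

Traverse from the root:
N0 x:[50/3,88/3] y:[31/3,70/3] z:[13,51] -> hit [50/3,70/3], descend [13, 18]
  N13 x:[64/3,88/3] y:[17,70/3] z:[13,51] -> hit [64/3,70/3], descend [19, 24]
    N19 x:[24,88/3] y:[17,61/3] z:[35,51] -> miss, prune
    N24 x:[64/3,82/3] y:[20,70/3] z:[13,33] -> hit [64/3,70/3], descend [7, 12]
      N7 x:[64/3,74/3] y:[20,68/3] z:[19,33] -> hit [64/3,68/3], descend [1, 22]
        N1 x:[64/3,74/3] y:[20,68/3] z:[19,24] -> hit [64/3,68/3], descend [4, 10]
          N4 x:[64/3,22] y:[21,68/3] z:[19,24] -> hit [64/3,22] leaf, test {P8@t=64/3}
          N10 x:[24,74/3] y:[20,21] z:[21,22] -> miss, prune
        N22 x:[65/3,71/3] y:[22,68/3] z:[27,33] -> miss, prune
      N12 x:[76/3,82/3] y:[22,70/3] z:[13,15] -> miss, prune
  N18 x:[50/3,26] y:[31/3,47/3] z:[15,41] -> miss, prune

Summary -> nodes [0, 13, 19, 24, 7, 1, 4, 10, 22, 12, 18]; box-tests=11; leaf-entries=1; first=P8

== RESULT ==
[0, 13, 19, 24, 7, 1, 4, 10, 22, 12, 18]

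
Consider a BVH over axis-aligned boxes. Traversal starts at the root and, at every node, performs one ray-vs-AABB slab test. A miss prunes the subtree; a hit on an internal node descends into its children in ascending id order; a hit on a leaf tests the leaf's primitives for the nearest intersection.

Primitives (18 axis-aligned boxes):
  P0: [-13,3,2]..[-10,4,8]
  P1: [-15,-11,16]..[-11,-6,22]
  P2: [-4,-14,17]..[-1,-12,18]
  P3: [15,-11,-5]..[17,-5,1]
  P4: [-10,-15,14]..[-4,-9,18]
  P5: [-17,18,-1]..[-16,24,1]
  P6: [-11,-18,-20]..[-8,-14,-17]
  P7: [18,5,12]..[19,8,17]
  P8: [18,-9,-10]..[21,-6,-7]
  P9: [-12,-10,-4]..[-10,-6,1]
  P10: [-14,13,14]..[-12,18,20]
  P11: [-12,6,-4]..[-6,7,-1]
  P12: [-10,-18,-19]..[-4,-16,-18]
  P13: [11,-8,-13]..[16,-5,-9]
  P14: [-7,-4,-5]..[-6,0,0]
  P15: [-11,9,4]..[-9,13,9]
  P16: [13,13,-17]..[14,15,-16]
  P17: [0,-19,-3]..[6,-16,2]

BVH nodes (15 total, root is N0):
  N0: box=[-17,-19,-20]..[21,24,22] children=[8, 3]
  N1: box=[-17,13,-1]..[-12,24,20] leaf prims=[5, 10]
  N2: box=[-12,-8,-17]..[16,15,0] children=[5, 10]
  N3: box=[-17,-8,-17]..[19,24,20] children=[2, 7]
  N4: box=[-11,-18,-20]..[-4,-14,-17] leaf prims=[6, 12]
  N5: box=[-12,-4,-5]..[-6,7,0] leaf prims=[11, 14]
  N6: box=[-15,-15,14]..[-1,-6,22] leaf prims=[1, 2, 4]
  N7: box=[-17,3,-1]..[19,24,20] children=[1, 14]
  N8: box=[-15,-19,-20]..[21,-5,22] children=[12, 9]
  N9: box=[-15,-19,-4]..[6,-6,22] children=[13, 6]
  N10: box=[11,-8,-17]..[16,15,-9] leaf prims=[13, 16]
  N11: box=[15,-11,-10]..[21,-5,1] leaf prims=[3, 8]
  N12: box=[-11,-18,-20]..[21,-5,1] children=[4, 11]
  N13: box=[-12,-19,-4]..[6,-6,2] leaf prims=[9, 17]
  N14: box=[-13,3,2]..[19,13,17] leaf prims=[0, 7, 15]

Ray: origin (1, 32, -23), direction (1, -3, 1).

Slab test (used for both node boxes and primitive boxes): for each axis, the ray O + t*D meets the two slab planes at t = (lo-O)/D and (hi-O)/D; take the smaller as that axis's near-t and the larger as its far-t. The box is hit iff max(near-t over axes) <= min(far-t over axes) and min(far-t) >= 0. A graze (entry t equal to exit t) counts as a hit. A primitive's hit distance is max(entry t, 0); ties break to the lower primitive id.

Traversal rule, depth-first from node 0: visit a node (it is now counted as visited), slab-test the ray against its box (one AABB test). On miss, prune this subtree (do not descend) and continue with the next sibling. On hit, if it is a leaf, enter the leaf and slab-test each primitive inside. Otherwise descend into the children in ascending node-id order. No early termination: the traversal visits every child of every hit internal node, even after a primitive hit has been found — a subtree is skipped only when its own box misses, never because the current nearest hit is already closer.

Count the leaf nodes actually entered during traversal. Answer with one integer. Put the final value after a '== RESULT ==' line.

Traverse from the root:
N0 x:[-18,20] y:[8/3,17] z:[3,45] -> hit [3,17], descend [3, 8]
  N3 x:[-18,18] y:[8/3,40/3] z:[6,43] -> hit [6,40/3], descend [2, 7]
    N2 x:[-13,15] y:[17/3,40/3] z:[6,23] -> hit [6,40/3], descend [5, 10]
      N5 x:[-13,-7] y:[25/3,12] z:[18,23] -> miss, prune
      N10 x:[10,15] y:[17/3,40/3] z:[6,14] -> hit [10,40/3] leaf, test {P13@t=37/3, P16(miss)}
    N7 x:[-18,18] y:[8/3,29/3] z:[22,43] -> miss, prune
  N8 x:[-16,20] y:[37/3,17] z:[3,45] -> hit [37/3,17], descend [9, 12]
    N9 x:[-16,5] y:[38/3,17] z:[19,45] -> miss, prune
    N12 x:[-12,20] y:[37/3,50/3] z:[3,24] -> hit [37/3,50/3], descend [4, 11]
      N4 x:[-12,-5] y:[46/3,50/3] z:[3,6] -> miss, prune
      N11 x:[14,20] y:[37/3,43/3] z:[13,24] -> hit [14,43/3] leaf, test {P3(miss), P8(miss)}

11 AABB tests over nodes [0, 3, 2, 5, 10, 7, 8, 9, 12, 4, 11]; 2 leaves entered; closest P13.

== RESULT ==
2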